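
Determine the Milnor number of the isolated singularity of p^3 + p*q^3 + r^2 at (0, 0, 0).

The Hessian of f at 0 has rank 1. Corank 2; j^3 = p^3 is a perfect cube, so E-series; the 4-jet and mu = 7 give E_7.

7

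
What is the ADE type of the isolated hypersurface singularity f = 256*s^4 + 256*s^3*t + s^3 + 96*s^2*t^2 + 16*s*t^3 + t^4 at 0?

The Hessian of f at 0 has rank 0. Corank 2; j^3 = s^3 is a perfect cube, so E-series; the 4-jet and mu = 6 give E_6.

E6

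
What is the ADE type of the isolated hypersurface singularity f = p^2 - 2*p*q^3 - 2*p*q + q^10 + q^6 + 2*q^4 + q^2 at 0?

A_{9}

The Hessian of f at 0 has rank 1. Corank 1: A-series; mu = 9 gives A_9.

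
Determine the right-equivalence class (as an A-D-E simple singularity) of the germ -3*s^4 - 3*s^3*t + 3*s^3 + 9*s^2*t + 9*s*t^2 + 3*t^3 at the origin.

E7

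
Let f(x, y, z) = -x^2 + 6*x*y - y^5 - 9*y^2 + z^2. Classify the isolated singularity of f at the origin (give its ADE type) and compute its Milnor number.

Type A_4, Milnor number mu = 4.

The Hessian of f at 0 has rank 2. Corank 1: A-series; mu = 4 gives A_4.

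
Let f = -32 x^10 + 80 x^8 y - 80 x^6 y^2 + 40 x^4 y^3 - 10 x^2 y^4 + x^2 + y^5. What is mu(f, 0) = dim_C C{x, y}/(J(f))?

4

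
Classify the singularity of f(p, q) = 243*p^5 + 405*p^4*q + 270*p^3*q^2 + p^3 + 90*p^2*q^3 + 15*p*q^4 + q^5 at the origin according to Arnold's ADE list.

The Hessian of f at 0 is [[0, 0], [0, 0]] with rank 0, so corank 2. A Groebner basis of the Jacobian ideal J(f) in C{p,q} is {q^5, p*q^3 + q^4/12, p^2}; counting standard monomials gives mu = 8. Corank 2; j^3 = p^3 is a perfect cube, so E-series; the 5-jet and mu = 8 give E_8.

E_8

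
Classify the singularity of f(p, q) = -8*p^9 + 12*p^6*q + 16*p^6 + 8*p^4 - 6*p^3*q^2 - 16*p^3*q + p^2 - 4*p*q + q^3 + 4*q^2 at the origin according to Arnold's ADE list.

A_{2}

The Hessian of f at 0 is [[2, -4], [-4, 8]] with rank 1, so corank 1. A Groebner basis of the Jacobian ideal J(f) in C{p,q} is {q^2, p - 2*q}; counting standard monomials gives mu = 2. Corank 1: A-series; mu = 2 gives A_2.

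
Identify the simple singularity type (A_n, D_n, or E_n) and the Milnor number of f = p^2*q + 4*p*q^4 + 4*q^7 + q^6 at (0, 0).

Type D7, Milnor number mu = 7.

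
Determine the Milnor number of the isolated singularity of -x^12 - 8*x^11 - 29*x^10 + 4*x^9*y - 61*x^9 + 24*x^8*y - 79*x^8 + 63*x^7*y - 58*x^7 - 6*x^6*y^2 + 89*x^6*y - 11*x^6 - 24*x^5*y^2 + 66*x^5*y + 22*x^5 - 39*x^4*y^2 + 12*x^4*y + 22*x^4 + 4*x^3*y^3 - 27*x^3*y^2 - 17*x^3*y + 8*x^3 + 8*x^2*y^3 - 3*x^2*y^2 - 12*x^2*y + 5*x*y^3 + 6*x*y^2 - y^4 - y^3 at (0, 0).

The Hessian of f at 0 has rank 0. Corank 2; j^3 = (2*x - y)^3 is a perfect cube, so E-series; the 4-jet and mu = 7 give E_7.

7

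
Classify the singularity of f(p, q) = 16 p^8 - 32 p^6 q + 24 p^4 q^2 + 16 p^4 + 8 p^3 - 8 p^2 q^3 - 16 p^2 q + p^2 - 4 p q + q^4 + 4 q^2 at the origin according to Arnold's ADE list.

The Hessian of f at 0 has rank 1. Corank 1: A-series; mu = 3 gives A_3.

A3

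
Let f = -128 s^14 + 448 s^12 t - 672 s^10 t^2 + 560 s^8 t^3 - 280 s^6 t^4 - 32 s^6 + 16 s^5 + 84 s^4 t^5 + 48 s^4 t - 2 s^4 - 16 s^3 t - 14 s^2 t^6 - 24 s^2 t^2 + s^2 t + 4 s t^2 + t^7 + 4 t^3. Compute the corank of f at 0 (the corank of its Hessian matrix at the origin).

2

Hessian at 0 has rank 0.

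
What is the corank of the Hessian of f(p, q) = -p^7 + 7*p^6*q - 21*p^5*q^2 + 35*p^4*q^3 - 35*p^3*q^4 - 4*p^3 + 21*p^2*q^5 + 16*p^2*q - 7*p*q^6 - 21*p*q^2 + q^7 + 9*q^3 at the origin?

2

Hessian at 0 has rank 0.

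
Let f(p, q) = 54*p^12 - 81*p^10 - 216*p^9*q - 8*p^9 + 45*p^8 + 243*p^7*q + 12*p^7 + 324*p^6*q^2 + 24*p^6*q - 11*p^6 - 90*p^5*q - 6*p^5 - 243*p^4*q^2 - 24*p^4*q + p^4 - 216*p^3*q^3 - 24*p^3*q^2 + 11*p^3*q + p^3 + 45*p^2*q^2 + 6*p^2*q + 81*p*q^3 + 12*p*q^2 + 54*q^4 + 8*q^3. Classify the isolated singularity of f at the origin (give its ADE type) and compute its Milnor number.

Type E_{7}, Milnor number mu = 7.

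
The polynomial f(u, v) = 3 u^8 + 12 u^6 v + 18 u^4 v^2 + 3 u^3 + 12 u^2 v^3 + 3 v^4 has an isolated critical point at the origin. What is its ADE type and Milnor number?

The Hessian of f at 0 has rank 0. Corank 2; j^3 = 3*u^3 is a perfect cube, so E-series; the 4-jet and mu = 6 give E_6.

Type E_6, Milnor number mu = 6.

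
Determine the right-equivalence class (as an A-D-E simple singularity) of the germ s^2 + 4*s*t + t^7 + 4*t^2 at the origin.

A_{6}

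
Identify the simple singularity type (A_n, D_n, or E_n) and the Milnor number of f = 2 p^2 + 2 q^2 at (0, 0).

Type A_{1}, Milnor number mu = 1.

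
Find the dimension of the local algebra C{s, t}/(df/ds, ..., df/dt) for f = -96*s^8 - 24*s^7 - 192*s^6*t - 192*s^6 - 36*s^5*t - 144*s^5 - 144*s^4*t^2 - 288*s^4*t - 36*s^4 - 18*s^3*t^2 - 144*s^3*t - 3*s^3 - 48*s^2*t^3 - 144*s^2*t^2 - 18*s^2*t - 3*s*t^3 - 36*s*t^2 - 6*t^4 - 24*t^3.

7

The Hessian of f at 0 has rank 0. Corank 2; j^3 = -3*(s + 2*t)^3 is a perfect cube, so E-series; the 4-jet and mu = 7 give E_7.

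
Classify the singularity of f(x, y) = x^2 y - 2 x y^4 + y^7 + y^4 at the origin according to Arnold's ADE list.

D_5

The Hessian of f at 0 has rank 0. Corank 2; j^3 = x^2*y has shape L^2 M (L != M), so D-series; mu = 5 gives D_5.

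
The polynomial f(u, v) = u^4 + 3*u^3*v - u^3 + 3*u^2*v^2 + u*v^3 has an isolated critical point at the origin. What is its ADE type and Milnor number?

The Hessian of f at 0 is [[0, 0], [0, 0]] with rank 0, so corank 2. A Groebner basis of the Jacobian ideal J(f) in C{u,v} is {3*u^2 + v^4 - v^3, u^3, u^2*v + u^2 - v^3/3, -2*u^2 + u*v^2 + 2*v^3/3}; counting standard monomials gives mu = 7. Corank 2; j^3 = -u^3 is a perfect cube, so E-series; the 4-jet and mu = 7 give E_7.

Type E_{7}, Milnor number mu = 7.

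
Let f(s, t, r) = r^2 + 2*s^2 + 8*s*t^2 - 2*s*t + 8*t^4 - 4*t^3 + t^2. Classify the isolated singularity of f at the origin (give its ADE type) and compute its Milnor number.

Type A_{1}, Milnor number mu = 1.

The Hessian of f at 0 is [[4, -2, 0], [-2, 2, 0], [0, 0, 2]] with rank 3, so corank 0. A Groebner basis of the Jacobian ideal J(f) in C{s,t,r} is {s, t, r}; counting standard monomials gives mu = 1. Corank 0: nondegenerate Morse point, so A_1.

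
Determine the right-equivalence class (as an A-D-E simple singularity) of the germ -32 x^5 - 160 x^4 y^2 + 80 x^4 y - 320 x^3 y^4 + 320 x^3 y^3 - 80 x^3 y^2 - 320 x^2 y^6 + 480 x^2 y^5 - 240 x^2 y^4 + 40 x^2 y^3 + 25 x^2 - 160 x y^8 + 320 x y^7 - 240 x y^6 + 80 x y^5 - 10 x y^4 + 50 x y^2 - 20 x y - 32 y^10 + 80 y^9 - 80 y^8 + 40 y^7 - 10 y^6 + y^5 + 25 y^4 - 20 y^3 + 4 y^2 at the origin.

A4

The Hessian of f at 0 has rank 1. Corank 1: A-series; mu = 4 gives A_4.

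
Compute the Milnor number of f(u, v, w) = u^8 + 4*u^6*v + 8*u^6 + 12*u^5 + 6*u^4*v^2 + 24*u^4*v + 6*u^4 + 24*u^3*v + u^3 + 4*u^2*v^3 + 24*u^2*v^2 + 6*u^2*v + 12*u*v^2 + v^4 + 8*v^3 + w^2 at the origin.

6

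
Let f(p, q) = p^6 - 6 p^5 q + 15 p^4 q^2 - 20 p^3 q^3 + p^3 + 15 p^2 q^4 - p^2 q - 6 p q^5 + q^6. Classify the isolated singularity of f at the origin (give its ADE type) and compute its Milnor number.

The Hessian of f at 0 has rank 0. Corank 2; j^3 = p^2*(p - q) has shape L^2 M (L != M), so D-series; mu = 7 gives D_7.

Type D_7, Milnor number mu = 7.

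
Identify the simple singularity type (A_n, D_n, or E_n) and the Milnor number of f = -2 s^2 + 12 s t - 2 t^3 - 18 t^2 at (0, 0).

Type A_{2}, Milnor number mu = 2.

The Hessian of f at 0 is [[-4, 12], [12, -36]] with rank 1, so corank 1. A Groebner basis of the Jacobian ideal J(f) in C{s,t} is {t^2, s - 3*t}; counting standard monomials gives mu = 2. Corank 1: A-series; mu = 2 gives A_2.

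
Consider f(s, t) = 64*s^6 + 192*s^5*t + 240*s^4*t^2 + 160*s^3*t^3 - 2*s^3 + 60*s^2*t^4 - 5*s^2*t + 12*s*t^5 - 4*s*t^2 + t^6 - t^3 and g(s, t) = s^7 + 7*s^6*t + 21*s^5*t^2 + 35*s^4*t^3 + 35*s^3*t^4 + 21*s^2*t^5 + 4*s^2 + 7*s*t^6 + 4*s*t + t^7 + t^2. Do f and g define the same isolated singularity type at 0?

The Hessian of f at 0 has rank 0. Corank 2; j^3 = -(s + t)^2*(2*s + t) has shape L^2 M (L != M), so D-series; mu = 7 gives D_7. The Hessian of g at 0 has rank 1. Corank 1: A-series; mu = 6 gives A_6. f is D_7 but g is A_6, hence not right-equivalent.

No.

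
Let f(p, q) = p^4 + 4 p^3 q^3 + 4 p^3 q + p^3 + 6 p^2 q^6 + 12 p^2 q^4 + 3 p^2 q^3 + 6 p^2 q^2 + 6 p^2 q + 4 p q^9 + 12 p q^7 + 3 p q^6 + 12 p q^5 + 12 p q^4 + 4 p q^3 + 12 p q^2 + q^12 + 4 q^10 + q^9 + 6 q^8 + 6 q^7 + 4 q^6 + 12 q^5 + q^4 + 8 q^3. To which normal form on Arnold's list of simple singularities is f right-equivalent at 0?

E6

The Hessian of f at 0 is [[0, 0], [0, 0]] with rank 0, so corank 2. A Groebner basis of the Jacobian ideal J(f) in C{p,q} is {q^4, p*q^2 + 5*q^3/3, p^2 + 4*p*q + 4*q^2}; counting standard monomials gives mu = 6. Corank 2; j^3 = (p + 2*q)^3 is a perfect cube, so E-series; the 4-jet and mu = 6 give E_6.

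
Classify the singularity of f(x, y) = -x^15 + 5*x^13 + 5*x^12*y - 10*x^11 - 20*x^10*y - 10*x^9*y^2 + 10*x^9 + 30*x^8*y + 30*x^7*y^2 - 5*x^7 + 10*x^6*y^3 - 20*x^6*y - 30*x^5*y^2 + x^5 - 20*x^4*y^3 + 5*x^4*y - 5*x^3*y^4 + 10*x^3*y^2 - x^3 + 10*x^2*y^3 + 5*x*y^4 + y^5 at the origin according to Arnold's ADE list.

E_8

The Hessian of f at 0 has rank 0. Corank 2; j^3 = -x^3 is a perfect cube, so E-series; the 5-jet and mu = 8 give E_8.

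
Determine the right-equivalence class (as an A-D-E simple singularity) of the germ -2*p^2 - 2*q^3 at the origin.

A_{2}

The Hessian of f at 0 is [[-4, 0], [0, 0]] with rank 1, so corank 1. A Groebner basis of the Jacobian ideal J(f) in C{p,q} is {q^2, p}; counting standard monomials gives mu = 2. Corank 1: A-series; mu = 2 gives A_2.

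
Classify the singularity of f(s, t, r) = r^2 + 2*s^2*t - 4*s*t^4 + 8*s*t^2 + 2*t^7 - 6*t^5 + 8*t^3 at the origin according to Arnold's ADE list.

D_6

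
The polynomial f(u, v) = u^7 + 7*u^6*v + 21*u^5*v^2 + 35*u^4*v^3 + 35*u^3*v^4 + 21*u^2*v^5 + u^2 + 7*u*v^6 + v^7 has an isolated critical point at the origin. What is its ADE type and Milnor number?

Type A6, Milnor number mu = 6.

The Hessian of f at 0 has rank 1. Corank 1: A-series; mu = 6 gives A_6.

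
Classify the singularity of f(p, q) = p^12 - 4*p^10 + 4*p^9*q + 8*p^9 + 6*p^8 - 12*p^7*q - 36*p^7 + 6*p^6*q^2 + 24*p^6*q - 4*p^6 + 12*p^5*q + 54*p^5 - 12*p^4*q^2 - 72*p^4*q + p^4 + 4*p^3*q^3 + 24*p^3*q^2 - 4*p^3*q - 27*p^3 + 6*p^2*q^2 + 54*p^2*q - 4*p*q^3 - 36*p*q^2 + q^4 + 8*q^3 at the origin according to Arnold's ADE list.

E_6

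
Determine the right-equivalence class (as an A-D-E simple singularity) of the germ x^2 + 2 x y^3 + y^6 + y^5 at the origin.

A_{4}

The Hessian of f at 0 has rank 1. Corank 1: A-series; mu = 4 gives A_4.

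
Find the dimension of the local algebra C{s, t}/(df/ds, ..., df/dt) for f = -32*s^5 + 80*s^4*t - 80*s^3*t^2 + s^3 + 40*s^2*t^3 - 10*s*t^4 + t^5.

The Hessian of f at 0 is [[0, 0], [0, 0]] with rank 0, so corank 2. A Groebner basis of the Jacobian ideal J(f) in C{s,t} is {t^5, s*t^3 - t^4/8, s^2}; counting standard monomials gives mu = 8. Corank 2; j^3 = s^3 is a perfect cube, so E-series; the 5-jet and mu = 8 give E_8.

8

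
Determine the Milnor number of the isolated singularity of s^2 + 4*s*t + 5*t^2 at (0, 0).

The Hessian of f at 0 is [[2, 4], [4, 10]] with rank 2, so corank 0. A Groebner basis of the Jacobian ideal J(f) in C{s,t} is {s, t}; counting standard monomials gives mu = 1. Corank 0: nondegenerate Morse point, so A_1.

1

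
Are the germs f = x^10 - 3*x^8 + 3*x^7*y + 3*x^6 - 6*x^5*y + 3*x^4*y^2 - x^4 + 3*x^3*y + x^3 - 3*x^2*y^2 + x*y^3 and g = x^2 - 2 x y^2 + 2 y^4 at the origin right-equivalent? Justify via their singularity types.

The Hessian of f at 0 is [[0, 0], [0, 0]] with rank 0, so corank 2. A Groebner basis of the Jacobian ideal J(f) in C{x,y} is {3*x^2 + y^4 + y^3, x^3, x^2*y - x^2 - y^3/3, -2*x^2 + x*y^2 - 2*y^3/3}; counting standard monomials gives mu = 7. Corank 2; j^3 = x^3 is a perfect cube, so E-series; the 4-jet and mu = 7 give E_7. The Hessian of g at 0 is [[2, 0], [0, 0]] with rank 1, so corank 1. A Groebner basis of the Jacobian ideal J(g) in C{x,y} is {x^2, x*y, -x + y^2}; counting standard monomials gives mu = 3. Corank 1: A-series; mu = 3 gives A_3. f is E_7 but g is A_3, hence not right-equivalent.

No.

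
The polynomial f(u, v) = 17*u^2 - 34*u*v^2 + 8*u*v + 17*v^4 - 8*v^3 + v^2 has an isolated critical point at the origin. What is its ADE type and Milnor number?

Type A1, Milnor number mu = 1.

The Hessian of f at 0 is [[34, 8], [8, 2]] with rank 2, so corank 0. A Groebner basis of the Jacobian ideal J(f) in C{u,v} is {u, v}; counting standard monomials gives mu = 1. Corank 0: nondegenerate Morse point, so A_1.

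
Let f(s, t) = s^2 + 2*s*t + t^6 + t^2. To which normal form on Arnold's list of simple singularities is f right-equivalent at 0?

The Hessian of f at 0 has rank 1. Corank 1: A-series; mu = 5 gives A_5.

A_5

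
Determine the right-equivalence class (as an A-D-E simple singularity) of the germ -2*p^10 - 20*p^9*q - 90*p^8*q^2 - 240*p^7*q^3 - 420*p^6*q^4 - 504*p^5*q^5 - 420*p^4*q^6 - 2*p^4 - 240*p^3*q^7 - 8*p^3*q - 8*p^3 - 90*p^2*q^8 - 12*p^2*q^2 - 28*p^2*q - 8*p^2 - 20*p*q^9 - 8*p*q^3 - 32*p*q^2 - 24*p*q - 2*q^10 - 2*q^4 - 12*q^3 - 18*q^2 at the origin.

The Hessian of f at 0 has rank 1. Corank 1: A-series; mu = 9 gives A_9.

A_{9}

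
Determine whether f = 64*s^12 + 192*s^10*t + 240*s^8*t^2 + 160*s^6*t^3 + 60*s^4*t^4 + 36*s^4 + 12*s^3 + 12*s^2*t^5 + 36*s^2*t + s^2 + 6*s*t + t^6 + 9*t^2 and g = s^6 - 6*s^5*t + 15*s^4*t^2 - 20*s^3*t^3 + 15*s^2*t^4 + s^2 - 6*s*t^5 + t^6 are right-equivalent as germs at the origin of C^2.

The Hessian of f at 0 is [[2, 6], [6, 18]] with rank 1, so corank 1. A Groebner basis of the Jacobian ideal J(f) in C{s,t} is {s*t^2 - s*t/6 + s/324 - t^2/3 + t/108, 5*s*t/54 - s/486 + t^3 + t^2/6 - t/162, s^2 + s/6 + t/2}; counting standard monomials gives mu = 5. Corank 1: A-series; mu = 5 gives A_5. The Hessian of g at 0 is [[2, 0], [0, 0]] with rank 1, so corank 1. A Groebner basis of the Jacobian ideal J(g) in C{s,t} is {t^5, s}; counting standard monomials gives mu = 5. Corank 1: A-series; mu = 5 gives A_5. Both have type A_5, hence right-equivalent.

Yes.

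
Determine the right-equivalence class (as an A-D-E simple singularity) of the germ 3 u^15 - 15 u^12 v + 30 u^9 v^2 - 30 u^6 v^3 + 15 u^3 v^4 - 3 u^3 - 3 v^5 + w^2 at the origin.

E_8

The Hessian of f at 0 has rank 1. Corank 2; j^3 = -3*u^3 is a perfect cube, so E-series; the 5-jet and mu = 8 give E_8.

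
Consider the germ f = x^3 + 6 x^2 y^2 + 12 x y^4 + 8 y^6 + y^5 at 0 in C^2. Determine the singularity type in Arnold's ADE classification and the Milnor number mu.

The Hessian of f at 0 has rank 0. Corank 2; j^3 = x^3 is a perfect cube, so E-series; the 5-jet and mu = 8 give E_8.

Type E8, Milnor number mu = 8.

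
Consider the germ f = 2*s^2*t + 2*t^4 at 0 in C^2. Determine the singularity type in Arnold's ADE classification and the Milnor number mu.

The Hessian of f at 0 is [[0, 0], [0, 0]] with rank 0, so corank 2. A Groebner basis of the Jacobian ideal J(f) in C{s,t} is {s^3, s^2/4 + t^3, s*t}; counting standard monomials gives mu = 5. Corank 2; j^3 = 2*s^2*t has shape L^2 M (L != M), so D-series; mu = 5 gives D_5.

Type D5, Milnor number mu = 5.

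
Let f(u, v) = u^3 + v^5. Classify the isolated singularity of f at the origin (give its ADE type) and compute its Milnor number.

Type E_8, Milnor number mu = 8.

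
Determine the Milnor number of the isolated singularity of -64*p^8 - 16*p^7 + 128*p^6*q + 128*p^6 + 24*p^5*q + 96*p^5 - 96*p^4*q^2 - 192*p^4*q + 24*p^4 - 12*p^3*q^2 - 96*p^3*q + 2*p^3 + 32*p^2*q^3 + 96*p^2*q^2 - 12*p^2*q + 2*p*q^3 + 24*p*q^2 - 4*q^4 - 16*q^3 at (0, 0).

The Hessian of f at 0 has rank 0. Corank 2; j^3 = 2*(p - 2*q)^3 is a perfect cube, so E-series; the 4-jet and mu = 7 give E_7.

7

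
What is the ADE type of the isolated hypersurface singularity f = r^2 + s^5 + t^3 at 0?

The Hessian of f at 0 is [[0, 0, 0], [0, 0, 0], [0, 0, 2]] with rank 1, so corank 2. A Groebner basis of the Jacobian ideal J(f) in C{s,t,r} is {s^4, t^2, r}; counting standard monomials gives mu = 8. Corank 2; j^3 = t^3 is a perfect cube, so E-series; the 5-jet and mu = 8 give E_8.

E_{8}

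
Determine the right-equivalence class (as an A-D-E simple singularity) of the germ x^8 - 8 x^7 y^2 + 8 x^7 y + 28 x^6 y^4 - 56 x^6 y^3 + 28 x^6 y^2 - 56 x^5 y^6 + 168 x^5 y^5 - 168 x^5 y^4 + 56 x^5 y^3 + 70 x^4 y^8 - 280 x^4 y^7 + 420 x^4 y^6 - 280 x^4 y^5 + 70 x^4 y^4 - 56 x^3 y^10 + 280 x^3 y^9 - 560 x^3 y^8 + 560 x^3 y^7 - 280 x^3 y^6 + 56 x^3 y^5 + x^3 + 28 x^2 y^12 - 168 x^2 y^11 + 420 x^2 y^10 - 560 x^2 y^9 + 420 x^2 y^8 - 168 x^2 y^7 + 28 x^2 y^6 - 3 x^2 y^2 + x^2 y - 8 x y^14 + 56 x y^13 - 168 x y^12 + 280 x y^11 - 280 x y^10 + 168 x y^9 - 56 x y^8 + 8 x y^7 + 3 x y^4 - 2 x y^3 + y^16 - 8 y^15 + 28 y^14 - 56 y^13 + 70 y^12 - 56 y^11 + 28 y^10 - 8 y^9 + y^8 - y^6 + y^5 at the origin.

D9

The Hessian of f at 0 is [[0, 0], [0, 0]] with rank 0, so corank 2. A Groebner basis of the Jacobian ideal J(f) in C{x,y} is {x^4, x^3*y - x*y/8 + y^3/8, -x^2 - x*y + y^4 + y^3, -x^2 + x*y^2 - x*y + y^3}; counting standard monomials gives mu = 9. Corank 2; j^3 = x^2*(x + y) has shape L^2 M (L != M), so D-series; mu = 9 gives D_9.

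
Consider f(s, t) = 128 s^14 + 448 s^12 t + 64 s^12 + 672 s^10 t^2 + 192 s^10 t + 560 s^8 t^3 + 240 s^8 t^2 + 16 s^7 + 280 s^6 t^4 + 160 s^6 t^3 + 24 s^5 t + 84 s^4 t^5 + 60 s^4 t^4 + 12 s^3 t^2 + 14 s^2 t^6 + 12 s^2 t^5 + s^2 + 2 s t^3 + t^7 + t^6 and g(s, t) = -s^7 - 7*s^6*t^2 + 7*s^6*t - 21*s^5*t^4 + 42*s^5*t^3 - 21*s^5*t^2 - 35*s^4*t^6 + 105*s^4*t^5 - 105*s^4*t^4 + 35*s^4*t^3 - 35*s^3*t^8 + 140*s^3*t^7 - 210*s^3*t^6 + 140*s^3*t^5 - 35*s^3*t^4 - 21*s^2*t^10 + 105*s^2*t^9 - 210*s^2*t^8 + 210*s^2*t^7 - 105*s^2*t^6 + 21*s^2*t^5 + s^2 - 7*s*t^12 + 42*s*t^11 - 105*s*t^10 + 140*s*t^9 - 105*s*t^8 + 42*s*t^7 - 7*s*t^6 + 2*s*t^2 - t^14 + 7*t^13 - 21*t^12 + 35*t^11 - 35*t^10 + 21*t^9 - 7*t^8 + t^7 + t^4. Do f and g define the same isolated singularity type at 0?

The Hessian of f at 0 has rank 1. Corank 1: A-series; mu = 6 gives A_6. The Hessian of g at 0 has rank 1. Corank 1: A-series; mu = 6 gives A_6. Both have type A_6, hence right-equivalent.

Yes.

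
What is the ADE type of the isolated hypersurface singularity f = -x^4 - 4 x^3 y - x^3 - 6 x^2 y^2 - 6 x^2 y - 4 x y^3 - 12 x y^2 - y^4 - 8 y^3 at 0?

E_{6}

The Hessian of f at 0 has rank 0. Corank 2; j^3 = -(x + 2*y)^3 is a perfect cube, so E-series; the 4-jet and mu = 6 give E_6.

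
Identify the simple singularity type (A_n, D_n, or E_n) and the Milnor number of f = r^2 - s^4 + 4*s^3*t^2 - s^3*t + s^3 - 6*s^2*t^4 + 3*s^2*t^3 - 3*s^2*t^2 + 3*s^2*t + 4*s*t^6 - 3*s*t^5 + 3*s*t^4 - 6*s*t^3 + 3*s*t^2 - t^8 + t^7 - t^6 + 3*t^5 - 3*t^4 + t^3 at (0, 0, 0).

The Hessian of f at 0 has rank 1. Corank 2; j^3 = (s + t)^3 is a perfect cube, so E-series; the 4-jet and mu = 7 give E_7.

Type E_7, Milnor number mu = 7.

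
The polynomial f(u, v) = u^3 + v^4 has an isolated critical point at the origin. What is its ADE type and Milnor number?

Type E_{6}, Milnor number mu = 6.

The Hessian of f at 0 has rank 0. Corank 2; j^3 = u^3 is a perfect cube, so E-series; the 4-jet and mu = 6 give E_6.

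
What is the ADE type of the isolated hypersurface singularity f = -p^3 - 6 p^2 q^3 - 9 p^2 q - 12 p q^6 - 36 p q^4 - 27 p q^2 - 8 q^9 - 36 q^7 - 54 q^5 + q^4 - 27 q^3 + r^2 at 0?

E_{6}

The Hessian of f at 0 is [[0, 0, 0], [0, 0, 0], [0, 0, 2]] with rank 1, so corank 2. A Groebner basis of the Jacobian ideal J(f) in C{p,q,r} is {q^3, p^2 + 6*p*q + 9*q^2, r}; counting standard monomials gives mu = 6. Corank 2; j^3 = -(p + 3*q)^3 is a perfect cube, so E-series; the 4-jet and mu = 6 give E_6.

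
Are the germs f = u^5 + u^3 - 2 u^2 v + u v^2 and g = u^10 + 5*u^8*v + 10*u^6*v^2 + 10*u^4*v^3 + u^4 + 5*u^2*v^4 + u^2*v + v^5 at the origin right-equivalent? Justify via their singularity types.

Yes.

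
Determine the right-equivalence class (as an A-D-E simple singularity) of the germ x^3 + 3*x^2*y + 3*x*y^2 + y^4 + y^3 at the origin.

E_6

The Hessian of f at 0 has rank 0. Corank 2; j^3 = (x + y)^3 is a perfect cube, so E-series; the 4-jet and mu = 6 give E_6.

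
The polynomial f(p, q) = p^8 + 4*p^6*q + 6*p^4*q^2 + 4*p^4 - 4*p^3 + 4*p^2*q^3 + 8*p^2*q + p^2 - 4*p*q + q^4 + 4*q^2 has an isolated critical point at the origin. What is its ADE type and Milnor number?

The Hessian of f at 0 is [[2, -4], [-4, 8]] with rank 1, so corank 1. A Groebner basis of the Jacobian ideal J(f) in C{p,q} is {p^2 - p/2 + q, p*q - p/4 + q/2, -p/8 + q^2 + q/4}; counting standard monomials gives mu = 3. Corank 1: A-series; mu = 3 gives A_3.

Type A_{3}, Milnor number mu = 3.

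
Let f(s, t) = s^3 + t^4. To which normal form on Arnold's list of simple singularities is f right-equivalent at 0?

E6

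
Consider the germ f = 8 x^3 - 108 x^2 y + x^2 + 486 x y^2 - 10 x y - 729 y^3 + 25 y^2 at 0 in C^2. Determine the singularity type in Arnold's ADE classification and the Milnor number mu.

Type A_2, Milnor number mu = 2.

The Hessian of f at 0 is [[2, -10], [-10, 50]] with rank 1, so corank 1. A Groebner basis of the Jacobian ideal J(f) in C{x,y} is {y^2, x - 5*y}; counting standard monomials gives mu = 2. Corank 1: A-series; mu = 2 gives A_2.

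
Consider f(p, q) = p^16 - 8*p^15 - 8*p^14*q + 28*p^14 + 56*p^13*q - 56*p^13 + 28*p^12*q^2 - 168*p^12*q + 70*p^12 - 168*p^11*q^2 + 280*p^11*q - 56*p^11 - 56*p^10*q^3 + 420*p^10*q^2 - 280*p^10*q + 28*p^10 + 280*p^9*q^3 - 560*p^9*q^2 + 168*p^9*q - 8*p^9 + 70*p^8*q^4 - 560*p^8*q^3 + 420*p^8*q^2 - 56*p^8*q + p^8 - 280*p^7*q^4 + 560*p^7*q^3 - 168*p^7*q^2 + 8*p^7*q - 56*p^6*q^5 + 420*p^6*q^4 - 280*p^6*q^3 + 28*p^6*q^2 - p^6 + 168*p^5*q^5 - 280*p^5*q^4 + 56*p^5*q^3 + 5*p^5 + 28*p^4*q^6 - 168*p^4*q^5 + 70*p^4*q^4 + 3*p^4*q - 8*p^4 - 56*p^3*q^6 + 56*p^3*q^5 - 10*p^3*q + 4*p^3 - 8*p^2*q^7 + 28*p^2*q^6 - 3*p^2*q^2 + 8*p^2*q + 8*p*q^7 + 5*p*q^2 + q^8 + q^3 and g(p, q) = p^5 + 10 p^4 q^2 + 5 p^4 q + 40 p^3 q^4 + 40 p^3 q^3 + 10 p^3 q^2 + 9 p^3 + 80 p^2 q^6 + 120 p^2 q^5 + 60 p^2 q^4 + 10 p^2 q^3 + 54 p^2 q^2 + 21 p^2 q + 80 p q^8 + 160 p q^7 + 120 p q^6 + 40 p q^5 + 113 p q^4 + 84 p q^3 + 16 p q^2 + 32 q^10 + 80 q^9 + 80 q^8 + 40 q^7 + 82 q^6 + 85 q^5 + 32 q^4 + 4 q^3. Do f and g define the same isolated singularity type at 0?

No.

The Hessian of f at 0 has rank 0. Corank 2; j^3 = (p + q)*(2*p + q)^2 has shape L^2 M (L != M), so D-series; mu = 9 gives D_9. The Hessian of g at 0 has rank 0. Corank 2; j^3 = (p + q)*(3*p + 2*q)^2 has shape L^2 M (L != M), so D-series; mu = 6 gives D_6. f is D_9 but g is D_6, hence not right-equivalent.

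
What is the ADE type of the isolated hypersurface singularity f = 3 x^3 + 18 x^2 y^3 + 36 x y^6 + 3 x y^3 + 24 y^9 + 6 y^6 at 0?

The Hessian of f at 0 has rank 0. Corank 2; j^3 = 3*x^3 is a perfect cube, so E-series; the 4-jet and mu = 7 give E_7.

E7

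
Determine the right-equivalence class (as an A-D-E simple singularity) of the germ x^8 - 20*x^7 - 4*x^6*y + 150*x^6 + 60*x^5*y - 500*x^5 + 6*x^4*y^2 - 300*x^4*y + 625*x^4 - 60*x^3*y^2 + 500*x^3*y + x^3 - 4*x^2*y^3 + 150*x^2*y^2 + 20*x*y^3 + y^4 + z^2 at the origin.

E_{6}

The Hessian of f at 0 is [[0, 0, 0], [0, 0, 0], [0, 0, 2]] with rank 1, so corank 2. A Groebner basis of the Jacobian ideal J(f) in C{x,y,z} is {y^4, x*y^2 + y^3/15, x^2, z}; counting standard monomials gives mu = 6. Corank 2; j^3 = x^3 is a perfect cube, so E-series; the 4-jet and mu = 6 give E_6.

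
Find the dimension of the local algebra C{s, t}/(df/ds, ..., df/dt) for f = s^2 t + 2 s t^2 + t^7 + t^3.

The Hessian of f at 0 has rank 0. Corank 2; j^3 = t*(s + t)^2 has shape L^2 M (L != M), so D-series; mu = 8 gives D_8.

8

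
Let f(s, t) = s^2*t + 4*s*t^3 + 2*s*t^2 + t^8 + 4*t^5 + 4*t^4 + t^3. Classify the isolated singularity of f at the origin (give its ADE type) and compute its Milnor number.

Type D_{9}, Milnor number mu = 9.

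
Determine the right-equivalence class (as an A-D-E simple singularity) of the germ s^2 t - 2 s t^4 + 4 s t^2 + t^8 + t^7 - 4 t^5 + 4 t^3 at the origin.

The Hessian of f at 0 is [[0, 0], [0, 0]] with rank 0, so corank 2. A Groebner basis of the Jacobian ideal J(f) in C{s,t} is {s^2*t^2 + 32*s^2*t + 4*s^2 + 128*s*t^2 + 12*s*t + 128*t^3 + 8*t^2, -8*s^2*t - s^2 + s*t^3 - 32*s*t^2 - 2*s*t - 32*t^3, -s*t + t^4 - 2*t^2, s^3 + 6*s^2*t + 12*s*t^2 + 8*t^3}; counting standard monomials gives mu = 9. Corank 2; j^3 = t*(s + 2*t)^2 has shape L^2 M (L != M), so D-series; mu = 9 gives D_9.

D_{9}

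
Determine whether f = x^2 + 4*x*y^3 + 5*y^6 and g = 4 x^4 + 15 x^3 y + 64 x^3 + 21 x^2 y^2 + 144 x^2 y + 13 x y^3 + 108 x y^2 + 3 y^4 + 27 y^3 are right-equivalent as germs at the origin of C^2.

No.

The Hessian of f at 0 has rank 1. Corank 1: A-series; mu = 5 gives A_5. The Hessian of g at 0 has rank 0. Corank 2; j^3 = (4*x + 3*y)^3 is a perfect cube, so E-series; the 4-jet and mu = 7 give E_7. f is A_5 but g is E_7, hence not right-equivalent.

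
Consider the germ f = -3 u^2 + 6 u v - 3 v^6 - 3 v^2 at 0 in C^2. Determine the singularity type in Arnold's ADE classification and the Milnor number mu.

Type A5, Milnor number mu = 5.

The Hessian of f at 0 has rank 1. Corank 1: A-series; mu = 5 gives A_5.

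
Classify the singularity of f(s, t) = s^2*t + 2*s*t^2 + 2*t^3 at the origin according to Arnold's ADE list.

D4

The Hessian of f at 0 has rank 0. Corank 2; j^3 = t*(s^2 + 2*s*t + 2*t^2) splits into three distinct lines over C (the quadratic factor has nonzero discriminant), so D_4.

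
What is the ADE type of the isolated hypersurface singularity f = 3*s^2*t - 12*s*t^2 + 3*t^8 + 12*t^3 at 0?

The Hessian of f at 0 has rank 0. Corank 2; j^3 = 3*t*(s - 2*t)^2 has shape L^2 M (L != M), so D-series; mu = 9 gives D_9.

D_{9}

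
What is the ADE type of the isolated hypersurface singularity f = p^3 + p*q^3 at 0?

The Hessian of f at 0 is [[0, 0], [0, 0]] with rank 0, so corank 2. A Groebner basis of the Jacobian ideal J(f) in C{p,q} is {p^3, p*q^2, 3*p^2 + q^3}; counting standard monomials gives mu = 7. Corank 2; j^3 = p^3 is a perfect cube, so E-series; the 4-jet and mu = 7 give E_7.

E_7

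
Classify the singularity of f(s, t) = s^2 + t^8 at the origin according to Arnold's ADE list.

The Hessian of f at 0 is [[2, 0], [0, 0]] with rank 1, so corank 1. A Groebner basis of the Jacobian ideal J(f) in C{s,t} is {t^7, s}; counting standard monomials gives mu = 7. Corank 1: A-series; mu = 7 gives A_7.

A7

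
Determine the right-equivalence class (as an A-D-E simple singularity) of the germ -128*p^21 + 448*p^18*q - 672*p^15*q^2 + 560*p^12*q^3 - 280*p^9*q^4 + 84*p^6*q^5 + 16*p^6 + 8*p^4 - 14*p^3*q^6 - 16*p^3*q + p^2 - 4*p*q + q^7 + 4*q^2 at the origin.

The Hessian of f at 0 is [[2, -4], [-4, 8]] with rank 1, so corank 1. A Groebner basis of the Jacobian ideal J(f) in C{p,q} is {p*q/32 + q^4 - q^2/16, p*q^2 + p/48 - 4*q^3/3 - q/24, p^2 - 4*p*q + 4*q^2}; counting standard monomials gives mu = 6. Corank 1: A-series; mu = 6 gives A_6.

A_{6}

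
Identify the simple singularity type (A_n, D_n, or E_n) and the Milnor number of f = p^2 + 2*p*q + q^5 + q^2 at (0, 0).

Type A4, Milnor number mu = 4.

The Hessian of f at 0 has rank 1. Corank 1: A-series; mu = 4 gives A_4.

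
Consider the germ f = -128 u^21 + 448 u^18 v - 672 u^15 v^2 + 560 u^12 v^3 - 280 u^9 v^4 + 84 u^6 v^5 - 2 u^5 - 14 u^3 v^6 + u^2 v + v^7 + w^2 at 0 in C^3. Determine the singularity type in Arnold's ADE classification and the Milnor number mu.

The Hessian of f at 0 is [[0, 0, 0], [0, 0, 0], [0, 0, 2]] with rank 1, so corank 2. A Groebner basis of the Jacobian ideal J(f) in C{u,v,w} is {u^2/7 + v^6, u^3, u*v, w}; counting standard monomials gives mu = 8. Corank 2; j^3 = u^2*v has shape L^2 M (L != M), so D-series; mu = 8 gives D_8.

Type D8, Milnor number mu = 8.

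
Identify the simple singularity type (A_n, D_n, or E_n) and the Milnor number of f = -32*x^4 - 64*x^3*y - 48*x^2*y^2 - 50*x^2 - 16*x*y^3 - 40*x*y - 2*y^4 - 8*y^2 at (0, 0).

Type A3, Milnor number mu = 3.

The Hessian of f at 0 has rank 1. Corank 1: A-series; mu = 3 gives A_3.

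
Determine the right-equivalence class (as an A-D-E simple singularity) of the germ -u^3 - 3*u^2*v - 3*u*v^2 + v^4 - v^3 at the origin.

E_{6}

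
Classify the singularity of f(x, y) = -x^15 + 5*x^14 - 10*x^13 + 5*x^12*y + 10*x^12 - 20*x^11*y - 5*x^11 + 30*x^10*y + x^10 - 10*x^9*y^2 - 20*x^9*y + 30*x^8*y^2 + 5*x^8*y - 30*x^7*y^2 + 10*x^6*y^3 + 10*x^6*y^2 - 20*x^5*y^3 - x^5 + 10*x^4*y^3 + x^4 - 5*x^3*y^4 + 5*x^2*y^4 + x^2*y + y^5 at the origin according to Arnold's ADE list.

The Hessian of f at 0 has rank 0. Corank 2; j^3 = x^2*y has shape L^2 M (L != M), so D-series; mu = 6 gives D_6.

D6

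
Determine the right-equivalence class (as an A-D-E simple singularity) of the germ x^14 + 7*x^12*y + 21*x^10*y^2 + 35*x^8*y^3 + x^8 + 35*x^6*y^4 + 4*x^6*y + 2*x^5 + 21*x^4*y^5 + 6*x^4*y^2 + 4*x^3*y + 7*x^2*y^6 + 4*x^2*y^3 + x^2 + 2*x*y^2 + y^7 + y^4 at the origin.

The Hessian of f at 0 has rank 1. Corank 1: A-series; mu = 6 gives A_6.

A6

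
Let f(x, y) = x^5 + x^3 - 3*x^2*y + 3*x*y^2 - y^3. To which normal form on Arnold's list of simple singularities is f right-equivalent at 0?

The Hessian of f at 0 is [[0, 0], [0, 0]] with rank 0, so corank 2. A Groebner basis of the Jacobian ideal J(f) in C{x,y} is {y^5, x*y^3 - 3*y^4/4, x^2 - 2*x*y + y^2}; counting standard monomials gives mu = 8. Corank 2; j^3 = (x - y)^3 is a perfect cube, so E-series; the 5-jet and mu = 8 give E_8.

E8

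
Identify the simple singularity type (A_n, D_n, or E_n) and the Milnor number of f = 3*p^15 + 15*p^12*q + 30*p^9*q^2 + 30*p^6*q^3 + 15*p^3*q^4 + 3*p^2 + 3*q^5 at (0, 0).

The Hessian of f at 0 is [[6, 0], [0, 0]] with rank 1, so corank 1. A Groebner basis of the Jacobian ideal J(f) in C{p,q} is {q^4, p}; counting standard monomials gives mu = 4. Corank 1: A-series; mu = 4 gives A_4.

Type A_4, Milnor number mu = 4.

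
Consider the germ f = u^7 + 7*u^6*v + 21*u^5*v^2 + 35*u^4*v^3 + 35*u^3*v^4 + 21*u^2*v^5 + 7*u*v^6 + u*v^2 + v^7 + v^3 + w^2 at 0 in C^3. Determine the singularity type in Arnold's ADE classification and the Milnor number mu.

Type D8, Milnor number mu = 8.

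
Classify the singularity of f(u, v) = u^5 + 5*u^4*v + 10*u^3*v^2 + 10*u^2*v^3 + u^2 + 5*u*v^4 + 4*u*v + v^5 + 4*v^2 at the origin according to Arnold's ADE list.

The Hessian of f at 0 is [[2, 4], [4, 8]] with rank 1, so corank 1. A Groebner basis of the Jacobian ideal J(f) in C{u,v} is {v^4, u + 2*v}; counting standard monomials gives mu = 4. Corank 1: A-series; mu = 4 gives A_4.

A_{4}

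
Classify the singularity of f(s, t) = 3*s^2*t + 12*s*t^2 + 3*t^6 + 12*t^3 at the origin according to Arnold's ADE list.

The Hessian of f at 0 has rank 0. Corank 2; j^3 = 3*t*(s + 2*t)^2 has shape L^2 M (L != M), so D-series; mu = 7 gives D_7.

D_7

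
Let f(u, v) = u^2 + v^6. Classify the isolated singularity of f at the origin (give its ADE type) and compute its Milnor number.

Type A_{5}, Milnor number mu = 5.

The Hessian of f at 0 has rank 1. Corank 1: A-series; mu = 5 gives A_5.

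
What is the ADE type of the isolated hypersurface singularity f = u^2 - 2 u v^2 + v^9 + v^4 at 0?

The Hessian of f at 0 is [[2, 0], [0, 0]] with rank 1, so corank 1. A Groebner basis of the Jacobian ideal J(f) in C{u,v} is {u^4, -u + v^2}; counting standard monomials gives mu = 8. Corank 1: A-series; mu = 8 gives A_8.

A_{8}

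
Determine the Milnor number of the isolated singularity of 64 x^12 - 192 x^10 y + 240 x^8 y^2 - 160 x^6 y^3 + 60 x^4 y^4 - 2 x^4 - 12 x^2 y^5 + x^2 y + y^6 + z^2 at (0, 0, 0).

7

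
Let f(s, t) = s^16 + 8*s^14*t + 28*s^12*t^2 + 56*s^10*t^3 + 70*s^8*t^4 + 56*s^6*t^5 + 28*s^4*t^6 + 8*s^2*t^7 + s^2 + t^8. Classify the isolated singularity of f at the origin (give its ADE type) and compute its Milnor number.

Type A7, Milnor number mu = 7.

The Hessian of f at 0 has rank 1. Corank 1: A-series; mu = 7 gives A_7.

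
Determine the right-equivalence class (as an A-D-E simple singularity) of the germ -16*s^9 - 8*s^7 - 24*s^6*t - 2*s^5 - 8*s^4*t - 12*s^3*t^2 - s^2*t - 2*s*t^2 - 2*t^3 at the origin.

The Hessian of f at 0 is [[0, 0], [0, 0]] with rank 0, so corank 2. A Groebner basis of the Jacobian ideal J(f) in C{s,t} is {t^3, s^2 + 2*t^2, s*t + t^2}; counting standard monomials gives mu = 4. Corank 2; j^3 = -t*(s^2 + 2*s*t + 2*t^2) splits into three distinct lines over C (the quadratic factor has nonzero discriminant), so D_4.

D_4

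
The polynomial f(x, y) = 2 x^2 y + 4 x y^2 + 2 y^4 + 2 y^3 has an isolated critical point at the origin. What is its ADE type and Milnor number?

The Hessian of f at 0 has rank 0. Corank 2; j^3 = 2*y*(x + y)^2 has shape L^2 M (L != M), so D-series; mu = 5 gives D_5.

Type D5, Milnor number mu = 5.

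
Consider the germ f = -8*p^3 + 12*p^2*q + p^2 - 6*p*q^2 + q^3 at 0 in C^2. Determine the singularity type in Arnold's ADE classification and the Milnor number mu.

Type A_2, Milnor number mu = 2.

The Hessian of f at 0 is [[2, 0], [0, 0]] with rank 1, so corank 1. A Groebner basis of the Jacobian ideal J(f) in C{p,q} is {q^2, p}; counting standard monomials gives mu = 2. Corank 1: A-series; mu = 2 gives A_2.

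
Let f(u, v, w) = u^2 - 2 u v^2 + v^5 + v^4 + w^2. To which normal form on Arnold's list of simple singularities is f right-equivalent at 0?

A_4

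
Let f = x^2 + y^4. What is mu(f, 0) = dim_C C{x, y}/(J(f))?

3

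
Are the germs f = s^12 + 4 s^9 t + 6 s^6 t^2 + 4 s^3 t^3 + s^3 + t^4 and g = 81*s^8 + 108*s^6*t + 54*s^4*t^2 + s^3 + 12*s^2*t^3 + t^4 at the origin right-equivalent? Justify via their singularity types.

Yes.

The Hessian of f at 0 is [[0, 0], [0, 0]] with rank 0, so corank 2. A Groebner basis of the Jacobian ideal J(f) in C{s,t} is {t^3, s^2}; counting standard monomials gives mu = 6. Corank 2; j^3 = s^3 is a perfect cube, so E-series; the 4-jet and mu = 6 give E_6. The Hessian of g at 0 is [[0, 0], [0, 0]] with rank 0, so corank 2. A Groebner basis of the Jacobian ideal J(g) in C{s,t} is {t^3, s^2}; counting standard monomials gives mu = 6. Corank 2; j^3 = s^3 is a perfect cube, so E-series; the 4-jet and mu = 6 give E_6. Both have type E_6, hence right-equivalent.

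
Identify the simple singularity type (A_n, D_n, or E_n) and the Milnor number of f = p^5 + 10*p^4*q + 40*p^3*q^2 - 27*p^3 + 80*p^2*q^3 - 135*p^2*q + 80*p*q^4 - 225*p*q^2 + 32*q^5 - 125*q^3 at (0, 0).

The Hessian of f at 0 is [[0, 0], [0, 0]] with rank 0, so corank 2. A Groebner basis of the Jacobian ideal J(f) in C{p,q} is {q^5, p*q^3 + 7*q^4/4, p^2 + 10*p*q/3 + 25*q^2/9}; counting standard monomials gives mu = 8. Corank 2; j^3 = -(3*p + 5*q)^3 is a perfect cube, so E-series; the 5-jet and mu = 8 give E_8.

Type E_8, Milnor number mu = 8.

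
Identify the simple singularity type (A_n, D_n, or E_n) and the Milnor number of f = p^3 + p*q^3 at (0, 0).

Type E7, Milnor number mu = 7.

The Hessian of f at 0 is [[0, 0], [0, 0]] with rank 0, so corank 2. A Groebner basis of the Jacobian ideal J(f) in C{p,q} is {p^3, p*q^2, 3*p^2 + q^3}; counting standard monomials gives mu = 7. Corank 2; j^3 = p^3 is a perfect cube, so E-series; the 4-jet and mu = 7 give E_7.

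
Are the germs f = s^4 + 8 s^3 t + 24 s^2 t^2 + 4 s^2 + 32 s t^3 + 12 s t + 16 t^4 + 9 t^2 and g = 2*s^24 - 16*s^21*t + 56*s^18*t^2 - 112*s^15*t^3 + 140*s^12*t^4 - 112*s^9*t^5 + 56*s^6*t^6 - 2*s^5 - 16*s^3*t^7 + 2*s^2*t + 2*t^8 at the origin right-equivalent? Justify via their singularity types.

The Hessian of f at 0 is [[8, 12], [12, 18]] with rank 1, so corank 1. A Groebner basis of the Jacobian ideal J(f) in C{s,t} is {t^3, s + 3*t/2}; counting standard monomials gives mu = 3. Corank 1: A-series; mu = 3 gives A_3. The Hessian of g at 0 is [[0, 0], [0, 0]] with rank 0, so corank 2. A Groebner basis of the Jacobian ideal J(g) in C{s,t} is {s^2/8 + t^7, s^3, s*t}; counting standard monomials gives mu = 9. Corank 2; j^3 = 2*s^2*t has shape L^2 M (L != M), so D-series; mu = 9 gives D_9. f is A_3 but g is D_9, hence not right-equivalent.

No.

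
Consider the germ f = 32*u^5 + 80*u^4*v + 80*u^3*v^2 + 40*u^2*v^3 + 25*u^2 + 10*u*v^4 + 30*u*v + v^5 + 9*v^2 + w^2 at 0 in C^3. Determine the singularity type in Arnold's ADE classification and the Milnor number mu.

Type A_{4}, Milnor number mu = 4.

The Hessian of f at 0 has rank 2. Corank 1: A-series; mu = 4 gives A_4.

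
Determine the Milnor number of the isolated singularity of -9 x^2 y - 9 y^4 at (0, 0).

5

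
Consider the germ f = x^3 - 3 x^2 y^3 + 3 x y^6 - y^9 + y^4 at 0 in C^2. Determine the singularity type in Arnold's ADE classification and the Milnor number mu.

Type E_{6}, Milnor number mu = 6.

The Hessian of f at 0 is [[0, 0], [0, 0]] with rank 0, so corank 2. A Groebner basis of the Jacobian ideal J(f) in C{x,y} is {y^3, x^2}; counting standard monomials gives mu = 6. Corank 2; j^3 = x^3 is a perfect cube, so E-series; the 4-jet and mu = 6 give E_6.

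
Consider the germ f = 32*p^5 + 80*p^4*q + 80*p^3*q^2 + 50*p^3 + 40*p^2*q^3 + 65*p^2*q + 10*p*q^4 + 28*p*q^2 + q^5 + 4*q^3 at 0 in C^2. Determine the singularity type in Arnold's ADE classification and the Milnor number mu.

Type D_{6}, Milnor number mu = 6.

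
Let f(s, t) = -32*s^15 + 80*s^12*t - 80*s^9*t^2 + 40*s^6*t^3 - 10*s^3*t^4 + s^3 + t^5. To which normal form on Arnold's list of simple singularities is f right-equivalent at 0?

E8

The Hessian of f at 0 has rank 0. Corank 2; j^3 = s^3 is a perfect cube, so E-series; the 5-jet and mu = 8 give E_8.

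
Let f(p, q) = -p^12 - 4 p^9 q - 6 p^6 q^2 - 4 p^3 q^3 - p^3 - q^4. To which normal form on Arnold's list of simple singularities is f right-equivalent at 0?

E_{6}

The Hessian of f at 0 has rank 0. Corank 2; j^3 = -p^3 is a perfect cube, so E-series; the 4-jet and mu = 6 give E_6.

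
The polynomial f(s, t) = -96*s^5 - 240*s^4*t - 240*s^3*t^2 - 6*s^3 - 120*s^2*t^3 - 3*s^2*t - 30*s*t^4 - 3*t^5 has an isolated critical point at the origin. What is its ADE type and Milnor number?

Type D_{6}, Milnor number mu = 6.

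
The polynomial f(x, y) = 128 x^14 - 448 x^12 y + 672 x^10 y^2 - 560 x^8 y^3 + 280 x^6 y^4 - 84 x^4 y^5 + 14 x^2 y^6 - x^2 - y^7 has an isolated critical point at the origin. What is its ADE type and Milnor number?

Type A6, Milnor number mu = 6.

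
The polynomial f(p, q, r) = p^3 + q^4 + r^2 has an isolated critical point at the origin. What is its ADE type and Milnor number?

The Hessian of f at 0 has rank 1. Corank 2; j^3 = p^3 is a perfect cube, so E-series; the 4-jet and mu = 6 give E_6.

Type E_6, Milnor number mu = 6.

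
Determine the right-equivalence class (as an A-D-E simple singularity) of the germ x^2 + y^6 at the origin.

A5

The Hessian of f at 0 has rank 1. Corank 1: A-series; mu = 5 gives A_5.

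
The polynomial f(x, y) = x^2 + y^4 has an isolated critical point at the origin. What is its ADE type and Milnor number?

Type A3, Milnor number mu = 3.

The Hessian of f at 0 is [[2, 0], [0, 0]] with rank 1, so corank 1. A Groebner basis of the Jacobian ideal J(f) in C{x,y} is {y^3, x}; counting standard monomials gives mu = 3. Corank 1: A-series; mu = 3 gives A_3.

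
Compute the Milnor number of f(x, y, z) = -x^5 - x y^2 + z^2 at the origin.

The Hessian of f at 0 is [[0, 0, 0], [0, 0, 0], [0, 0, 2]] with rank 1, so corank 2. A Groebner basis of the Jacobian ideal J(f) in C{x,y,z} is {x^4 + y^2/5, y^3, x*y, z}; counting standard monomials gives mu = 6. Corank 2; j^3 = -x*y^2 has shape L^2 M (L != M), so D-series; mu = 6 gives D_6.

6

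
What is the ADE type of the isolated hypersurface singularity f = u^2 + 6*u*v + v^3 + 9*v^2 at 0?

A_{2}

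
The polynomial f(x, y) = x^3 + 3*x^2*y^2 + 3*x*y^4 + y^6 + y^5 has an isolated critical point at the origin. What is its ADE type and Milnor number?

The Hessian of f at 0 is [[0, 0], [0, 0]] with rank 0, so corank 2. A Groebner basis of the Jacobian ideal J(f) in C{x,y} is {y^4, x^3, x^2/2 + x*y^2}; counting standard monomials gives mu = 8. Corank 2; j^3 = x^3 is a perfect cube, so E-series; the 5-jet and mu = 8 give E_8.

Type E_{8}, Milnor number mu = 8.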